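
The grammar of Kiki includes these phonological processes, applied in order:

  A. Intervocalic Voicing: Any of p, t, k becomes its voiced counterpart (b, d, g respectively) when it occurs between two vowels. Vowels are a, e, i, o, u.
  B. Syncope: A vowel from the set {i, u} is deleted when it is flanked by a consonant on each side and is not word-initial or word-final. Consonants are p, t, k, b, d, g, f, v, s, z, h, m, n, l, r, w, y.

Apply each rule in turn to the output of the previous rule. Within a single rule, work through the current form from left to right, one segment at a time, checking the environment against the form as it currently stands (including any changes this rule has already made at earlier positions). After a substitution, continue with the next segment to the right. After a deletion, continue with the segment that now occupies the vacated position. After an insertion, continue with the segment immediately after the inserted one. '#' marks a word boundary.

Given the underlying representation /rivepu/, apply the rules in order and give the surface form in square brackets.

A Intervocalic Voicing: [rivepu] → [rivebu]
B Syncope: [rivebu] → [rvebu]

[rvebu]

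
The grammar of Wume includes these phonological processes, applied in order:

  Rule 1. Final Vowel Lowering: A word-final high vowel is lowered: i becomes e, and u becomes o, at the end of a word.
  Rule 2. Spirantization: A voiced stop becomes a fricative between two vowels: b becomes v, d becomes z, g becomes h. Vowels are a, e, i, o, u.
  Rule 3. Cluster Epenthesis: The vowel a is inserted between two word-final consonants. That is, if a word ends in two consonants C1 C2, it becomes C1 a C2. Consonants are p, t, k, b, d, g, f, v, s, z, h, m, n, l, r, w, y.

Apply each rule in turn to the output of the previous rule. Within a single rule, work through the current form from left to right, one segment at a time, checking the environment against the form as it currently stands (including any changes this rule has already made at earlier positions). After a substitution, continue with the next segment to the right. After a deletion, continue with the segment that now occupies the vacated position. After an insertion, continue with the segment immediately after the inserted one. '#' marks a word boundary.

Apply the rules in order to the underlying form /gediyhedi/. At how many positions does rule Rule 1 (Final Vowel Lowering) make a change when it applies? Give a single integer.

1

Rule 1 Final Vowel Lowering: [gediyhedi] → [gediyhede]
Rule 2 Spirantization: [gediyhede] → [geziyheze]
Rule 3 Cluster Epenthesis: no change — [geziyheze]
Rule Rule 1 changed 1 position(s).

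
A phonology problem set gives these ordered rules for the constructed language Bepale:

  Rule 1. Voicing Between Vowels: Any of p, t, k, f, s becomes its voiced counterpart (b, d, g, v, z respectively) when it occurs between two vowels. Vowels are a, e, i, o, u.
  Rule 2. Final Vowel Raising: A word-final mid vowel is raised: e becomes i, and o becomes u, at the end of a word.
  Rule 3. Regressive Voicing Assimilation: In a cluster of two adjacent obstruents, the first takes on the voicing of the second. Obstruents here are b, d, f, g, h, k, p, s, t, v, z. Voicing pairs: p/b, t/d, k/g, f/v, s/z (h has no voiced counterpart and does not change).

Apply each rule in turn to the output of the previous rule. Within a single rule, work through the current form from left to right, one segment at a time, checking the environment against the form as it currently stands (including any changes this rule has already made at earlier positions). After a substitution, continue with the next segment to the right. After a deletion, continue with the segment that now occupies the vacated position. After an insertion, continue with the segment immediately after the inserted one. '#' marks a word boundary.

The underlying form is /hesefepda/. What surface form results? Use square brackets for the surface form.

[hezevebda]

Rule 1 Voicing Between Vowels: [hesefepda] → [hezevepda]
Rule 2 Final Vowel Raising: no change — [hezevepda]
Rule 3 Regressive Voicing Assimilation: [hezevepda] → [hezevebda]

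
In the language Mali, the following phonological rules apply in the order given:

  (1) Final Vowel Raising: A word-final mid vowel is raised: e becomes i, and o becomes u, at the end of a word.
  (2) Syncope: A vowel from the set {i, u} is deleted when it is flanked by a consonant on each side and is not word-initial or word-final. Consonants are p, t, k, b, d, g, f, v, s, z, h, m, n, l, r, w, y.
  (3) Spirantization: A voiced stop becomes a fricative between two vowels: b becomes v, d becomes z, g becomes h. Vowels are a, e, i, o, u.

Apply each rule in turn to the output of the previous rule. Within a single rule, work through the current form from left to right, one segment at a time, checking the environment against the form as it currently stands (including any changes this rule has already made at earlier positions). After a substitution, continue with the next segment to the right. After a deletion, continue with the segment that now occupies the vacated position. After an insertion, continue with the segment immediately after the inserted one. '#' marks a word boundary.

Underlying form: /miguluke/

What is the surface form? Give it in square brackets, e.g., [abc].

(1) Final Vowel Raising: [miguluke] → [miguluki]
(2) Syncope: [miguluki] → [mglki]
(3) Spirantization: no change — [mglki]

[mglki]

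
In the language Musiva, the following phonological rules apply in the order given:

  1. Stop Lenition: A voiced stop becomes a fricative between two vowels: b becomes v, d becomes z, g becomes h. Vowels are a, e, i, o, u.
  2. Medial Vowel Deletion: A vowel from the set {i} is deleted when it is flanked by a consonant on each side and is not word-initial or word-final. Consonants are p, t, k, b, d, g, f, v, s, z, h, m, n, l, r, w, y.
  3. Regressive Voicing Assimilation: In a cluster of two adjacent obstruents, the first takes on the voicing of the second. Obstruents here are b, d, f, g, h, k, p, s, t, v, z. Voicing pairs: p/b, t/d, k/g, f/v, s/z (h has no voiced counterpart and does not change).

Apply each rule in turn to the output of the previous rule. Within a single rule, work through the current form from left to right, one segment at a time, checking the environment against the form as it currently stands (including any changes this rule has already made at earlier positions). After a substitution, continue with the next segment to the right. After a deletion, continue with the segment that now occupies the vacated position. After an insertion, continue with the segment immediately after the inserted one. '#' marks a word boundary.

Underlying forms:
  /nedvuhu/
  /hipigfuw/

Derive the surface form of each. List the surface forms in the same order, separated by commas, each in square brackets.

[nedvuhu], [hbkfuw]

/nedvuhu/:
  1 Stop Lenition: no change — [nedvuhu]
  2 Medial Vowel Deletion: no change — [nedvuhu]
  3 Regressive Voicing Assimilation: no change — [nedvuhu]
/hipigfuw/:
  1 Stop Lenition: no change — [hipigfuw]
  2 Medial Vowel Deletion: [hipigfuw] → [hpgfuw]
  3 Regressive Voicing Assimilation: [hpgfuw] → [hbkfuw]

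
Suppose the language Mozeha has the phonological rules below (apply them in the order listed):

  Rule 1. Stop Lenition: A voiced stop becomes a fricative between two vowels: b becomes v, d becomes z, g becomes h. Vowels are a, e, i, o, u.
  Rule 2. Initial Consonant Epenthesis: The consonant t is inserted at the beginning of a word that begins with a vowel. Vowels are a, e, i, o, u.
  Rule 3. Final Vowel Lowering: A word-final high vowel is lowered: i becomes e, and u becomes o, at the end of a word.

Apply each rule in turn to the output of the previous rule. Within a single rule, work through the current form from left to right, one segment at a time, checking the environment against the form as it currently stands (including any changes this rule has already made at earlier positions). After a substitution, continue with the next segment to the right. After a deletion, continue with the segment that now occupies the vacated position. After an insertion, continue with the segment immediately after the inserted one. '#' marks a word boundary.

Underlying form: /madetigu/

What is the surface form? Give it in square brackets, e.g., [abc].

Rule 1 Stop Lenition: [madetigu] → [mazetihu]
Rule 2 Initial Consonant Epenthesis: no change — [mazetihu]
Rule 3 Final Vowel Lowering: [mazetihu] → [mazetiho]

[mazetiho]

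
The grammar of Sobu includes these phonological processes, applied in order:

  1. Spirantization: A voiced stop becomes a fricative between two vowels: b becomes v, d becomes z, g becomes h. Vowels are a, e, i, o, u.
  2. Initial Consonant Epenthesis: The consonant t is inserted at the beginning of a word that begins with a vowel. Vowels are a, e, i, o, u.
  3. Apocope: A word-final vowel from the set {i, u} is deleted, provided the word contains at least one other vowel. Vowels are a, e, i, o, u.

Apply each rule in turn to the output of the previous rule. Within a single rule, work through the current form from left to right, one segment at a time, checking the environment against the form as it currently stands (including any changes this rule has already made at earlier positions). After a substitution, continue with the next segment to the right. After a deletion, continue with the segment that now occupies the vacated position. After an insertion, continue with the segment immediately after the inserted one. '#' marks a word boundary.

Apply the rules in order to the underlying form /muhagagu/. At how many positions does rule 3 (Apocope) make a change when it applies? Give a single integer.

1 Spirantization: [muhagagu] → [muhahahu]
2 Initial Consonant Epenthesis: no change — [muhahahu]
3 Apocope: [muhahahu] → [muhahah]
Rule 3 changed 1 position(s).

1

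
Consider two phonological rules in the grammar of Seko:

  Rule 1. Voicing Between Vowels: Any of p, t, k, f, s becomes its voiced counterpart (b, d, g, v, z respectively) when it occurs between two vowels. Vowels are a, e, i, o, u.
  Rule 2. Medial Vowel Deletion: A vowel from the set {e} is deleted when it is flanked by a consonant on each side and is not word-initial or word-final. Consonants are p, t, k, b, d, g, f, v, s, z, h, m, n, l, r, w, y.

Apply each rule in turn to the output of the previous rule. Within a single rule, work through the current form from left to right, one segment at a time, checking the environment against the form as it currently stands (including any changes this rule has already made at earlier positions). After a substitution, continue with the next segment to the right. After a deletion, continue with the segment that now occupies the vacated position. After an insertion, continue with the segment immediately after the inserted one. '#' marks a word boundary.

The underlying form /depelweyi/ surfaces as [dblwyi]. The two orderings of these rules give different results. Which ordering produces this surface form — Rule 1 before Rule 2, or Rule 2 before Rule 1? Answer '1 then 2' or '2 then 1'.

1 then 2

Order 1 then 2:
  1 Voicing Between Vowels: [depelweyi] → [debelweyi]
  2 Medial Vowel Deletion: [debelweyi] → [dblwyi]
  result: [dblwyi]
Order 2 then 1:
  2 Medial Vowel Deletion: [depelweyi] → [dplwyi]
  1 Voicing Between Vowels: no change — [dplwyi]
  result: [dplwyi]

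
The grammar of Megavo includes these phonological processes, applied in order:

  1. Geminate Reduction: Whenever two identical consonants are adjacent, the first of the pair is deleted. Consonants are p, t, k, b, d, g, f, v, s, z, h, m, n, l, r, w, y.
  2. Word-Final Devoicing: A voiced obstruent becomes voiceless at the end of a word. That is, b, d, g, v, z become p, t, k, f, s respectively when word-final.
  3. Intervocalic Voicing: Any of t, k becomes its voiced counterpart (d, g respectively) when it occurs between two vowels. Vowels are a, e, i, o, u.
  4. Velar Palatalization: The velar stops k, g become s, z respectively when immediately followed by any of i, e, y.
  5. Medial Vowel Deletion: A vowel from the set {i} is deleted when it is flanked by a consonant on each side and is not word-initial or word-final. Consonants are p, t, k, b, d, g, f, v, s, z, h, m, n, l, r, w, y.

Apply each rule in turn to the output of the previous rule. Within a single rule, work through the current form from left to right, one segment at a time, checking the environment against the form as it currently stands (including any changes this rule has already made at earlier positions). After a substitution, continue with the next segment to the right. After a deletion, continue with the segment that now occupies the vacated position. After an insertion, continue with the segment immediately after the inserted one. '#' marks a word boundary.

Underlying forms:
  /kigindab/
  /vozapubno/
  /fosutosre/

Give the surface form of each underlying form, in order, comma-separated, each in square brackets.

/kigindab/:
  1 Geminate Reduction: no change — [kigindab]
  2 Word-Final Devoicing: [kigindab] → [kigindap]
  3 Intervocalic Voicing: no change — [kigindap]
  4 Velar Palatalization: [kigindap] → [sizindap]
  5 Medial Vowel Deletion: [sizindap] → [szndap]
/vozapubno/:
  1 Geminate Reduction: no change — [vozapubno]
  2 Word-Final Devoicing: no change — [vozapubno]
  3 Intervocalic Voicing: no change — [vozapubno]
  4 Velar Palatalization: no change — [vozapubno]
  5 Medial Vowel Deletion: no change — [vozapubno]
/fosutosre/:
  1 Geminate Reduction: no change — [fosutosre]
  2 Word-Final Devoicing: no change — [fosutosre]
  3 Intervocalic Voicing: [fosutosre] → [fosudosre]
  4 Velar Palatalization: no change — [fosudosre]
  5 Medial Vowel Deletion: no change — [fosudosre]

[szndap], [vozapubno], [fosudosre]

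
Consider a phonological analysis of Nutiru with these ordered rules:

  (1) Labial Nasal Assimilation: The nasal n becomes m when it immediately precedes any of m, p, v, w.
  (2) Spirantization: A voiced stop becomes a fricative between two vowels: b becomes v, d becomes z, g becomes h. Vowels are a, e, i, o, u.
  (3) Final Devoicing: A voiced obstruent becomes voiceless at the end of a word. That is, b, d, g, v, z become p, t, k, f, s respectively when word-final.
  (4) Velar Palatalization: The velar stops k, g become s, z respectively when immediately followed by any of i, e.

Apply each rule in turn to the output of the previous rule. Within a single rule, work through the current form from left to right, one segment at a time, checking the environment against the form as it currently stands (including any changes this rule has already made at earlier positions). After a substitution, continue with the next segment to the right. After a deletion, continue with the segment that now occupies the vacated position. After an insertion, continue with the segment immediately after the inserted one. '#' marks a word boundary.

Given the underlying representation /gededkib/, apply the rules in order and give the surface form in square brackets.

[zezedsip]

(1) Labial Nasal Assimilation: no change — [gededkib]
(2) Spirantization: [gededkib] → [gezedkib]
(3) Final Devoicing: [gezedkib] → [gezedkip]
(4) Velar Palatalization: [gezedkip] → [zezedsip]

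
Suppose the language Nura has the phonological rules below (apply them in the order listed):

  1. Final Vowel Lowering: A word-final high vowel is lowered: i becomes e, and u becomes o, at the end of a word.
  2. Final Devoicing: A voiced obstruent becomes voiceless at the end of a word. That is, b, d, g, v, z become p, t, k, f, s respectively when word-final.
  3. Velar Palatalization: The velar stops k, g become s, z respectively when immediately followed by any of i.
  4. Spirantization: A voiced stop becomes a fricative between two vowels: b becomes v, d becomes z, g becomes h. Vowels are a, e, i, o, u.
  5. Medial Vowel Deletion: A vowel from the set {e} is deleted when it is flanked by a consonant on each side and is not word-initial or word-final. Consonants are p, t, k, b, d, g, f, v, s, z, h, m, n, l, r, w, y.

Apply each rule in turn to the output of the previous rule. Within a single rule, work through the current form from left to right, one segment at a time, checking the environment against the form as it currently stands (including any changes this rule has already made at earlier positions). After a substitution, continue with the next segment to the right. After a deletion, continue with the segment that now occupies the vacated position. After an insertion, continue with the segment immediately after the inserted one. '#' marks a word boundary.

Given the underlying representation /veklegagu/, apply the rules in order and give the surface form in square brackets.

[vklhaho]

1 Final Vowel Lowering: [veklegagu] → [veklegago]
2 Final Devoicing: no change — [veklegago]
3 Velar Palatalization: no change — [veklegago]
4 Spirantization: [veklegago] → [veklehaho]
5 Medial Vowel Deletion: [veklehaho] → [vklhaho]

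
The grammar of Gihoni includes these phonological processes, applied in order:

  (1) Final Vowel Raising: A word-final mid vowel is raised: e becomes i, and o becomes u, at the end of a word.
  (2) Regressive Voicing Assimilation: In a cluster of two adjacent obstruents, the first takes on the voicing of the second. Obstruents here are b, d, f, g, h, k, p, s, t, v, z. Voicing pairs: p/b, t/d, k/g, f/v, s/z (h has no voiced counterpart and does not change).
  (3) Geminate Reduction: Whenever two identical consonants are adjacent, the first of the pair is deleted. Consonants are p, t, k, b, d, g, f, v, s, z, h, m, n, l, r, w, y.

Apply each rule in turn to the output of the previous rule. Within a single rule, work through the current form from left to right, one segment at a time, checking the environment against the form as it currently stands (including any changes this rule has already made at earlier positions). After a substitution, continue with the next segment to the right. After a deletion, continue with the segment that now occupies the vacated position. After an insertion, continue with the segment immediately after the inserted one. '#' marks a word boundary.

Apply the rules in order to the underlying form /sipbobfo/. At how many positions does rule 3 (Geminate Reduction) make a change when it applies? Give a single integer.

(1) Final Vowel Raising: [sipbobfo] → [sipbobfu]
(2) Regressive Voicing Assimilation: [sipbobfu] → [sibbopfu]
(3) Geminate Reduction: [sibbopfu] → [sibopfu]
Rule 3 changed 1 position(s).

1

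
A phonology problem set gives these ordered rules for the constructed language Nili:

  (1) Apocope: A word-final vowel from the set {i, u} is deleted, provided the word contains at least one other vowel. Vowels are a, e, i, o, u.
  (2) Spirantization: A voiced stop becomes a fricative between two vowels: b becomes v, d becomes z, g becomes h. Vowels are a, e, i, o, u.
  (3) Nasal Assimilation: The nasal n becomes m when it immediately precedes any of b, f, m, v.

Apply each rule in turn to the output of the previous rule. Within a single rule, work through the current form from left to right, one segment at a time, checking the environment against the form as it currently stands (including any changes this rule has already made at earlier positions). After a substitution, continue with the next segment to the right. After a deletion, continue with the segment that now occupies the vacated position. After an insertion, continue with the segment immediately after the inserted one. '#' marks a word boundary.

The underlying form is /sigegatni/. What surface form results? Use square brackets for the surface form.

[sihehatn]

(1) Apocope: [sigegatni] → [sigegatn]
(2) Spirantization: [sigegatn] → [sihehatn]
(3) Nasal Assimilation: no change — [sihehatn]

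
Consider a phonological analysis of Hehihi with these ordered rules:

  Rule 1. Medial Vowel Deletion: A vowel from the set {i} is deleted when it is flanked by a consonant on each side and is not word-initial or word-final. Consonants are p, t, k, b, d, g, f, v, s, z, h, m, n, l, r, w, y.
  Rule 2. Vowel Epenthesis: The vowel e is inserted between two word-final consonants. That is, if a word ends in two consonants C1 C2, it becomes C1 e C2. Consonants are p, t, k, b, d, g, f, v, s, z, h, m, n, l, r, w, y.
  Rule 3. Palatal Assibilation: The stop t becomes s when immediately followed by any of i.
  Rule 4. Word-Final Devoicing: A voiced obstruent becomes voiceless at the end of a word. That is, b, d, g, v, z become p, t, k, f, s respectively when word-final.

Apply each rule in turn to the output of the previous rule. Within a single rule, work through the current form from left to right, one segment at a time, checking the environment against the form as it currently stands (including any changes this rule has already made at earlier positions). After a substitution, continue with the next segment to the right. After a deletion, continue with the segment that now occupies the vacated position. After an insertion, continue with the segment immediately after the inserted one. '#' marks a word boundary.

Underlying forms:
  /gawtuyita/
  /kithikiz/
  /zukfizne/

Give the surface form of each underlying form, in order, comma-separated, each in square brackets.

/gawtuyita/:
  Rule 1 Medial Vowel Deletion: [gawtuyita] → [gawtuyta]
  Rule 2 Vowel Epenthesis: no change — [gawtuyta]
  Rule 3 Palatal Assibilation: no change — [gawtuyta]
  Rule 4 Word-Final Devoicing: no change — [gawtuyta]
/kithikiz/:
  Rule 1 Medial Vowel Deletion: [kithikiz] → [kthkz]
  Rule 2 Vowel Epenthesis: [kthkz] → [kthkez]
  Rule 3 Palatal Assibilation: no change — [kthkez]
  Rule 4 Word-Final Devoicing: [kthkez] → [kthkes]
/zukfizne/:
  Rule 1 Medial Vowel Deletion: [zukfizne] → [zukfzne]
  Rule 2 Vowel Epenthesis: no change — [zukfzne]
  Rule 3 Palatal Assibilation: no change — [zukfzne]
  Rule 4 Word-Final Devoicing: no change — [zukfzne]

[gawtuyta], [kthkes], [zukfzne]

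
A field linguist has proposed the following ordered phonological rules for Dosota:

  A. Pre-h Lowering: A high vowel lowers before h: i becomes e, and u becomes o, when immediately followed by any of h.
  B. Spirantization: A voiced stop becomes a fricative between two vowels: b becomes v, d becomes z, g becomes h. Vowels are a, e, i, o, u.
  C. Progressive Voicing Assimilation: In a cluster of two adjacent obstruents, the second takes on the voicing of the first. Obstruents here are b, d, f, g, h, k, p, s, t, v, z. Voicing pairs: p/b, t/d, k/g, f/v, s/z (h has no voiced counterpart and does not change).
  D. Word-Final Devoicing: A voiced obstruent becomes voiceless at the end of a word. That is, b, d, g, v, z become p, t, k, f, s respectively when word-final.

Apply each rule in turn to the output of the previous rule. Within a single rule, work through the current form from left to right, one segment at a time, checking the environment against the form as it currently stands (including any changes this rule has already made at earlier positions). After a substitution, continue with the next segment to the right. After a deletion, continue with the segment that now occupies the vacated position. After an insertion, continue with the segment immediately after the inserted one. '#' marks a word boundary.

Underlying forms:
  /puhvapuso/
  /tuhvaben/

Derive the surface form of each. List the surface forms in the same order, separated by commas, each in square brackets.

/puhvapuso/:
  A Pre-h Lowering: [puhvapuso] → [pohvapuso]
  B Spirantization: no change — [pohvapuso]
  C Progressive Voicing Assimilation: [pohvapuso] → [pohfapuso]
  D Word-Final Devoicing: no change — [pohfapuso]
/tuhvaben/:
  A Pre-h Lowering: [tuhvaben] → [tohvaben]
  B Spirantization: [tohvaben] → [tohvaven]
  C Progressive Voicing Assimilation: [tohvaven] → [tohfaven]
  D Word-Final Devoicing: no change — [tohfaven]

[pohfapuso], [tohfaven]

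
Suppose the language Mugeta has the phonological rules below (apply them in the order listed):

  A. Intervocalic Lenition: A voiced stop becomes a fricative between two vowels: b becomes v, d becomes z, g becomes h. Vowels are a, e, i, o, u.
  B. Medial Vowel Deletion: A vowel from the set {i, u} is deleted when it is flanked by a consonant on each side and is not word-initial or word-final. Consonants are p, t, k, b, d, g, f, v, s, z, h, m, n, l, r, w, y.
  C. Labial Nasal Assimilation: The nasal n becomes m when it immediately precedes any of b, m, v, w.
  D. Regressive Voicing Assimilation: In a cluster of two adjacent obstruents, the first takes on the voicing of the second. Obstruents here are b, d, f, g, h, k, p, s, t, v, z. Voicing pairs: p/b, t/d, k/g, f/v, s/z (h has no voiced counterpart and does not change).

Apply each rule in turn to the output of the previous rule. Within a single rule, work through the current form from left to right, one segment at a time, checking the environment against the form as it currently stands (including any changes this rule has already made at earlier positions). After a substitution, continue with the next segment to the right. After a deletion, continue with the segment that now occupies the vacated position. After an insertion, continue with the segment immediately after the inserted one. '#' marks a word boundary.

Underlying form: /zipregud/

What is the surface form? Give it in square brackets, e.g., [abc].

A Intervocalic Lenition: [zipregud] → [ziprehud]
B Medial Vowel Deletion: [ziprehud] → [zprehd]
C Labial Nasal Assimilation: no change — [zprehd]
D Regressive Voicing Assimilation: [zprehd] → [sprehd]

[sprehd]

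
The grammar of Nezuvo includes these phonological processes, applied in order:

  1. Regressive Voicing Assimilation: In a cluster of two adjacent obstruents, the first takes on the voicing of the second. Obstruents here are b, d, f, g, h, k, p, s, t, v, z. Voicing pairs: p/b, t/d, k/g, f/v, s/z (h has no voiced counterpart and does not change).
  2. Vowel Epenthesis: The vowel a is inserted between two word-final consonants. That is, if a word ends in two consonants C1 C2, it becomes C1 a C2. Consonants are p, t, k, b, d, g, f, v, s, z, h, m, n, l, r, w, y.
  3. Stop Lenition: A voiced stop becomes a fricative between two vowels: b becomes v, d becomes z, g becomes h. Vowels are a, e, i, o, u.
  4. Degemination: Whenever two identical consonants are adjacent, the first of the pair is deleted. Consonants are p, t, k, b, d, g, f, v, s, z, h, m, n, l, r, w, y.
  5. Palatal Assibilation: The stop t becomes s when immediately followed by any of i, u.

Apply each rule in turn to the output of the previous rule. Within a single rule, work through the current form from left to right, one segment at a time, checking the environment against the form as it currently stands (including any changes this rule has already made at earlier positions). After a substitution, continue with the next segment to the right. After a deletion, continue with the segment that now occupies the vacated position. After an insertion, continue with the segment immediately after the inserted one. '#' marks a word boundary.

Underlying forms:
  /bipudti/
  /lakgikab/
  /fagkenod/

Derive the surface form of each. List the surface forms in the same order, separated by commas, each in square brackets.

/bipudti/:
  1 Regressive Voicing Assimilation: [bipudti] → [biputti]
  2 Vowel Epenthesis: no change — [biputti]
  3 Stop Lenition: no change — [biputti]
  4 Degemination: [biputti] → [biputi]
  5 Palatal Assibilation: [biputi] → [bipusi]
/lakgikab/:
  1 Regressive Voicing Assimilation: [lakgikab] → [laggikab]
  2 Vowel Epenthesis: no change — [laggikab]
  3 Stop Lenition: no change — [laggikab]
  4 Degemination: [laggikab] → [lagikab]
  5 Palatal Assibilation: no change — [lagikab]
/fagkenod/:
  1 Regressive Voicing Assimilation: [fagkenod] → [fakkenod]
  2 Vowel Epenthesis: no change — [fakkenod]
  3 Stop Lenition: no change — [fakkenod]
  4 Degemination: [fakkenod] → [fakenod]
  5 Palatal Assibilation: no change — [fakenod]

[bipusi], [lagikab], [fakenod]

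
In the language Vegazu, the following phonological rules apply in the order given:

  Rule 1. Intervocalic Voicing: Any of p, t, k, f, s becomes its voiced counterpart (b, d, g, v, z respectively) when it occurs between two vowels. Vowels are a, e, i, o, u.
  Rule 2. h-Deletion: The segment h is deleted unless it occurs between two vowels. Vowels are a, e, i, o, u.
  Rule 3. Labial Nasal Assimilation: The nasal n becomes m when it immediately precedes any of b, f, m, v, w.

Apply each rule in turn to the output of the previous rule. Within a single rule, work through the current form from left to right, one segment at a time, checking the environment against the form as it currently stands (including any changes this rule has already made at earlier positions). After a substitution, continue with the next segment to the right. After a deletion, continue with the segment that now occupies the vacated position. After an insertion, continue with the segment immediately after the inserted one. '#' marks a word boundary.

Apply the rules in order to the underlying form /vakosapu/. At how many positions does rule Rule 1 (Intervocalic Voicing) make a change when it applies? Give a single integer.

Rule 1 Intervocalic Voicing: [vakosapu] → [vagozabu]
Rule 2 h-Deletion: no change — [vagozabu]
Rule 3 Labial Nasal Assimilation: no change — [vagozabu]
Rule Rule 1 changed 3 position(s).

3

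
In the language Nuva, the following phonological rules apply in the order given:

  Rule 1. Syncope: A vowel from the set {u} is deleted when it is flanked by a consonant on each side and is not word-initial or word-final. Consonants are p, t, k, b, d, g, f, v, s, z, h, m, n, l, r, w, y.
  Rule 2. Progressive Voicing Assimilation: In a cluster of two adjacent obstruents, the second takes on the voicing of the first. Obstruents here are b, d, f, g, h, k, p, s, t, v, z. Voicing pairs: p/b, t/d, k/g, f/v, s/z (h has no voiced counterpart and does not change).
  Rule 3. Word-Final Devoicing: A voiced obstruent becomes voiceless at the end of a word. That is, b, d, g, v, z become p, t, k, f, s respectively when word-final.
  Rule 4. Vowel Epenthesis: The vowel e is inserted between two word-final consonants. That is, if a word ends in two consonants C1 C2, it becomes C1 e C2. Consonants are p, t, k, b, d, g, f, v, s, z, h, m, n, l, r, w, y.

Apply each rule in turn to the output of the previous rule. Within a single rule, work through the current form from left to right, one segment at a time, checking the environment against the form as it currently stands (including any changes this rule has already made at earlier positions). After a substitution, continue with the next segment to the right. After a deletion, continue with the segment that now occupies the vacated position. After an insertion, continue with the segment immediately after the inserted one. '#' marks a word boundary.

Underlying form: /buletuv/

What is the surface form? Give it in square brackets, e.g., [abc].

Rule 1 Syncope: [buletuv] → [bletv]
Rule 2 Progressive Voicing Assimilation: [bletv] → [bletf]
Rule 3 Word-Final Devoicing: no change — [bletf]
Rule 4 Vowel Epenthesis: [bletf] → [bletef]

[bletef]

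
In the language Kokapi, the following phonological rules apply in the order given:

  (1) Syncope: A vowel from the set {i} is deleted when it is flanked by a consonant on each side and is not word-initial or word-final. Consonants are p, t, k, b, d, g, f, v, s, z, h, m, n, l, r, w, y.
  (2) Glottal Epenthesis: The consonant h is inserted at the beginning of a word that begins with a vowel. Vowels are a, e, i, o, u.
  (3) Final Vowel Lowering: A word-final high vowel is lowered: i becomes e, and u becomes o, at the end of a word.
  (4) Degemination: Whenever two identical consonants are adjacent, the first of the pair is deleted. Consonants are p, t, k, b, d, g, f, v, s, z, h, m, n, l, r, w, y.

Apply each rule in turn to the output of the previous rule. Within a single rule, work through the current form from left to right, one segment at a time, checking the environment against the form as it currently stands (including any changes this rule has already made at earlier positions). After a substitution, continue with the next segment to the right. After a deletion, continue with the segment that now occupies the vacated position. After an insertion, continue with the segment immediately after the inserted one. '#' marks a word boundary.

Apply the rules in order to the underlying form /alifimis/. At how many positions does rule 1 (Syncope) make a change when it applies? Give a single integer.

(1) Syncope: [alifimis] → [alfms]
(2) Glottal Epenthesis: [alfms] → [halfms]
(3) Final Vowel Lowering: no change — [halfms]
(4) Degemination: no change — [halfms]
Rule 1 changed 3 position(s).

3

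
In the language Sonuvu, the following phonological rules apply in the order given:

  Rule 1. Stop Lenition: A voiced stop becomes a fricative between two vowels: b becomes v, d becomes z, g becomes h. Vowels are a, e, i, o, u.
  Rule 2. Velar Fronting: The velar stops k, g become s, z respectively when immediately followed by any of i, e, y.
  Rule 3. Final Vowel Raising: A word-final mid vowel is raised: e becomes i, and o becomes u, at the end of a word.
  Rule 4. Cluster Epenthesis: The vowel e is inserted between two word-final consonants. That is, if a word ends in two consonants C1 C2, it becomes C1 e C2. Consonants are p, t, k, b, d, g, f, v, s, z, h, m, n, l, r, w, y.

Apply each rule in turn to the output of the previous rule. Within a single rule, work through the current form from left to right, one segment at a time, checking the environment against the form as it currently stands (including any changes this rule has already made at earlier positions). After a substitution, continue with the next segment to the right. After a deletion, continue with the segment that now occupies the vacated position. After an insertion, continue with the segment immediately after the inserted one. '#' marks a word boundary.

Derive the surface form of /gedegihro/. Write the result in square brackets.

[zezehihru]

Rule 1 Stop Lenition: [gedegihro] → [gezehihro]
Rule 2 Velar Fronting: [gezehihro] → [zezehihro]
Rule 3 Final Vowel Raising: [zezehihro] → [zezehihru]
Rule 4 Cluster Epenthesis: no change — [zezehihru]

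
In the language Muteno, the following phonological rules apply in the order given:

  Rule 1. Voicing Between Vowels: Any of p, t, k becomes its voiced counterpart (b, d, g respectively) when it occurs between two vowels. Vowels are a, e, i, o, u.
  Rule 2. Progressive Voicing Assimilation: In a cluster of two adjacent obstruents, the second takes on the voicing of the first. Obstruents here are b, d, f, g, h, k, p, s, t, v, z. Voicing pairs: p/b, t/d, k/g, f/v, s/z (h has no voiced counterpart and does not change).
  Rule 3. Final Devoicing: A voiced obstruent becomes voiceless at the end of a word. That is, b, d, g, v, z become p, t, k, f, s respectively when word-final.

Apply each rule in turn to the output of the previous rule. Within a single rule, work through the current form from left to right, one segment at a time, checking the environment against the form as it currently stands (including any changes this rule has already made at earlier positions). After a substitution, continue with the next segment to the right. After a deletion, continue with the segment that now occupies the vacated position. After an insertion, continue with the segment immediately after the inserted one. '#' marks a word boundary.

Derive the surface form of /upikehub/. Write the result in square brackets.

Rule 1 Voicing Between Vowels: [upikehub] → [ubigehub]
Rule 2 Progressive Voicing Assimilation: no change — [ubigehub]
Rule 3 Final Devoicing: [ubigehub] → [ubigehup]

[ubigehup]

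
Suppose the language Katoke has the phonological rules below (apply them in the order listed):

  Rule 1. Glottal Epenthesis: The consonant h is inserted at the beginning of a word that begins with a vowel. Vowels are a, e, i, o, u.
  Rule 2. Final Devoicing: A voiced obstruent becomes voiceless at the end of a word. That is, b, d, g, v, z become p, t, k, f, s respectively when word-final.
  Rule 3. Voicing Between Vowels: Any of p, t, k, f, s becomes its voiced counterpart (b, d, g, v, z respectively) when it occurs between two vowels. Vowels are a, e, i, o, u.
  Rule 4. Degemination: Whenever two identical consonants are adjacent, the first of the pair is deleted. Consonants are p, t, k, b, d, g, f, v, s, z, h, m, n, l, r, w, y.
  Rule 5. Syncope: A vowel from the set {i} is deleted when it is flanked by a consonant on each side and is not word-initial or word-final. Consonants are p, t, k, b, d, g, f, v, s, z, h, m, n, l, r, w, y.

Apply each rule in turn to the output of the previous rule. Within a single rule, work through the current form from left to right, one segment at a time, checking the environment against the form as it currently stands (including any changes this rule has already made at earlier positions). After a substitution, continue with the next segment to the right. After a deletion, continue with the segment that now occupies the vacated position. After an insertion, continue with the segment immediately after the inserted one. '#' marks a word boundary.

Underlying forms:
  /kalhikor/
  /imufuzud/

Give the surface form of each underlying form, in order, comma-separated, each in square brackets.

/kalhikor/:
  Rule 1 Glottal Epenthesis: no change — [kalhikor]
  Rule 2 Final Devoicing: no change — [kalhikor]
  Rule 3 Voicing Between Vowels: [kalhikor] → [kalhigor]
  Rule 4 Degemination: no change — [kalhigor]
  Rule 5 Syncope: [kalhigor] → [kalhgor]
/imufuzud/:
  Rule 1 Glottal Epenthesis: [imufuzud] → [himufuzud]
  Rule 2 Final Devoicing: [himufuzud] → [himufuzut]
  Rule 3 Voicing Between Vowels: [himufuzut] → [himuvuzut]
  Rule 4 Degemination: no change — [himuvuzut]
  Rule 5 Syncope: [himuvuzut] → [hmuvuzut]

[kalhgor], [hmuvuzut]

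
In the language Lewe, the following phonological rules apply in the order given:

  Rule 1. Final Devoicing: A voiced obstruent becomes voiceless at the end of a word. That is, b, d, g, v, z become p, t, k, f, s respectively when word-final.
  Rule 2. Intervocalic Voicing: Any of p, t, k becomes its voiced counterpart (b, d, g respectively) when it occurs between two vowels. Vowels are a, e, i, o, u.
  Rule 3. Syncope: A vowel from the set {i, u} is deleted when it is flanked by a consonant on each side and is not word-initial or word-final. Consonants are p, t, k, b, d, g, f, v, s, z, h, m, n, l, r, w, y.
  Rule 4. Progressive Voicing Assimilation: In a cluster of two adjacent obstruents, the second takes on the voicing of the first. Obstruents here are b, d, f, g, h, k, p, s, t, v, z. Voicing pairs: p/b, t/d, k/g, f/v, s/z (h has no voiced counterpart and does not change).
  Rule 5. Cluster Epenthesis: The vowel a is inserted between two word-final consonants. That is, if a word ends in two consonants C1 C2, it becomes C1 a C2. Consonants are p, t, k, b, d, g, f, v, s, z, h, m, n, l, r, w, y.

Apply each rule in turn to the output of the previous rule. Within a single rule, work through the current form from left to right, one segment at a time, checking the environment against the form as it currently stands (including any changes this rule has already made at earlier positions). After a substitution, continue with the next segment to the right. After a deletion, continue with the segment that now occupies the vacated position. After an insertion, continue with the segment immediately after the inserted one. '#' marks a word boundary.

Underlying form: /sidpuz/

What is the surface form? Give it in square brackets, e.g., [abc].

Rule 1 Final Devoicing: [sidpuz] → [sidpus]
Rule 2 Intervocalic Voicing: no change — [sidpus]
Rule 3 Syncope: [sidpus] → [sdps]
Rule 4 Progressive Voicing Assimilation: [sdps] → [stps]
Rule 5 Cluster Epenthesis: [stps] → [stpas]

[stpas]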